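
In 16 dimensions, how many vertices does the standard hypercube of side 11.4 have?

The 16-cube has 2^16 = 65536 vertices.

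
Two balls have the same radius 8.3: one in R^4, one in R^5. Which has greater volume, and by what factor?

V_4(8.3) ≈ 23419.7, V_5(8.3) ≈ 207343. The 5-ball is larger by a factor of 8.853.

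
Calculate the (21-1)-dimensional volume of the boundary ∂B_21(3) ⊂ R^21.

|∂B_21(3)| = 88159684608·π^10/8083075 ≈ 1.02139e+09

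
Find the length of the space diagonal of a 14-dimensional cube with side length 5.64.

Diagonal = √14 · 5.64 ≈ 21.1029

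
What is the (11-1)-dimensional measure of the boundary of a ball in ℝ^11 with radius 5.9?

The surface area of an n-ball is 2π^(n/2) r^(n-1) / Γ(n/2). For n=11, r=5.9: 1.0593e+09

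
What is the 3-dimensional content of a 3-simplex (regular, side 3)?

Volume = (√2/12) · 3³ = 3.18198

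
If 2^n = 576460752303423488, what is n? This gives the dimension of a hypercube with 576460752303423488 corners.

The n-cube has 2^n vertices, and 576460752303423488 = 2^59, so n = 59.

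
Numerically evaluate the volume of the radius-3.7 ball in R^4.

V_4(3.7) = π^(4/2) · (3.7)^4 / Γ(4/2 + 1) ≈ 924.861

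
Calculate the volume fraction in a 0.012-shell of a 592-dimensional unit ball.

1 - (1-0.012)^592 ≈ 0.999213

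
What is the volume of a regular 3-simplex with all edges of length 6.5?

Volume = (√2/12) · 6.5³ = 32.3649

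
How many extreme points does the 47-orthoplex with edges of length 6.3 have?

The 47-dimensional cross-polytope has 2n = 2·47 = 94 vertices.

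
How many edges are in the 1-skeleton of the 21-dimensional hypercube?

The 21-cube has n·2^(n-1) = 21·2^20 = 21·1048576 = 22020096 edges.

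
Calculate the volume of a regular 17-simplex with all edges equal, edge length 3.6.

For a regular n-simplex with edge a, V = (a^n / n!)·√((n+1)/2^n). With a=3.6, n=17: V ≈ 9.43964e-08.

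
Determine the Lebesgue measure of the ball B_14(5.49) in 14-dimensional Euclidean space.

The n-ball volume is π^(n/2)·r^n/Γ(n/2+1). With n=14, r=5.49: V ≈ 1.35404e+10.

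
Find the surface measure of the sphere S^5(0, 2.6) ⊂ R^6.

S = n·V_n(r)/r = 6·V_6(2.6)/2.6 (volume-to-surface relation), giving 3683.97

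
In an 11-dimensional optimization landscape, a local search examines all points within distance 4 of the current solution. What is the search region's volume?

V = 268435456·π^5/10395 ≈ 7.9025e+06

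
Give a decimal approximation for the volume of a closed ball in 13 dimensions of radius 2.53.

The n-ball volume is π^(n/2)·r^n/Γ(n/2+1). With n=13, r=2.53: V ≈ 158456.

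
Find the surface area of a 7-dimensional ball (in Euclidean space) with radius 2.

S = n·V_n(r)/r = 7·V_7(2)/2 (volume-to-surface relation), giving 1024·π^3/15 ≈ 2116.7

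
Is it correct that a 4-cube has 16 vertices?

True. The 4-cube has 2^4 = 16 vertices.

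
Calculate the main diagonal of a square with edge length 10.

||(10,10,...,10)|| = √(2)·10 ≈ 14.1421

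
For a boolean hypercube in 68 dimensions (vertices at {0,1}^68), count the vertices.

Each vertex is a binary string of length 68, so there are 2^68 = 295147905179352825856.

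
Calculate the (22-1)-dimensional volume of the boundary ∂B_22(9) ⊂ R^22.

The surface area of an n-ball is 2π^(n/2) r^(n-1) / Γ(n/2). For n=22, r=9: 1350851717672992089·π^11/22400 ≈ 1.77422e+19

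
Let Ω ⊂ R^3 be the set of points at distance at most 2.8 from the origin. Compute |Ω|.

Volume = π^{3/2}·(2.8)^3/Γ(5/2) ≈ 91.9523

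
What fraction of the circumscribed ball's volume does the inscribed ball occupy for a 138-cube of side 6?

V_in/V_out = n^(-n/2) = 138^(-138/2) ≈ 2.2302e-148.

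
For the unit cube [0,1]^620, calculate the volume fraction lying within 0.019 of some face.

1 - (1 - 2·0.019)^620 = 1 - 0.962^620 ≈ 1 - 3.703e-11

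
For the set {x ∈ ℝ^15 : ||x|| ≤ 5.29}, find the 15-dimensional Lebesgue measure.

The n-ball volume is π^(n/2)·r^n/Γ(n/2+1). With n=15, r=5.29: V ≈ 2.71185e+10.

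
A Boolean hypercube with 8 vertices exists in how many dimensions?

2^n = 8 ⇒ n = log_2(8) = 3.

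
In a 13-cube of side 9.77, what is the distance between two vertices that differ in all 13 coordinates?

||(9.77,9.77,...,9.77)|| = √(13)·9.77 ≈ 35.2262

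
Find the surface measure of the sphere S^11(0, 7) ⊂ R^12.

The surface area of an n-ball is 2π^(n/2) r^(n-1) / Γ(n/2). For n=12, r=7: 1977326743·π^6/60 ≈ 3.1683e+10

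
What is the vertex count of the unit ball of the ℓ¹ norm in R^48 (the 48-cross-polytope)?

The vertices are ±e_1, ..., ±e_48, so there are 2·48 = 96.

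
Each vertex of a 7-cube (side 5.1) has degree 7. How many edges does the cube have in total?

Each of the 2^7 = 128 vertices has degree 7; total edges = 7·2^7/2 = 448.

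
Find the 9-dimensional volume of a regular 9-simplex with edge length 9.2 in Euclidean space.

For a regular n-simplex with edge a, V = (a^n / n!)·√((n+1)/2^n). With a=9.2, n=9: V ≈ 181.841.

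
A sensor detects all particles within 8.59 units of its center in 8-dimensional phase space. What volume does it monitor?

V_8(8.59) = π^(8/2) · (8.59)^8 / Γ(8/2 + 1) ≈ 1.20319e+08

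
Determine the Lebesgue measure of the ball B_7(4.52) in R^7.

The n-ball volume is π^(n/2)·r^n/Γ(n/2+1). With n=7, r=4.52: V ≈ 182117.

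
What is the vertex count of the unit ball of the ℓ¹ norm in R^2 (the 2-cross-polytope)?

The vertices are ±e_1, ..., ±e_2, so there are 2·2 = 4.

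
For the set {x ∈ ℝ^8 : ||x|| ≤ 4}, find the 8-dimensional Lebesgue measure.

V = 8192·π^4/3 ≈ 265992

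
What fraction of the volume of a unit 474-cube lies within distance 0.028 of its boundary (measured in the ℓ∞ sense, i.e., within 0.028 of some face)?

The inner cube has side 1-2·0.028 = 0.944 and volume (0.944)^474 ≈ 1.37e-12, so the shell holds 1 - 1.37e-12 of the volume.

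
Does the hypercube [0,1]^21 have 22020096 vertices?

False. The 21-cube has 2^21 = 2097152 vertices.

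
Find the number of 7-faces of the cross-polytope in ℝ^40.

Number of 7-faces = 2^(7+1) · C(40,7+1) = 256 · 76904685 = 19687599360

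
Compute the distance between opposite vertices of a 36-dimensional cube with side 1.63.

d = √(1.63² + 1.63² + ... + 1.63²) [36 terms] = √(36·1.63²) = 1.63√36 = 9.78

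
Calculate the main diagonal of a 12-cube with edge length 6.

The space diagonal of an n-cube of side s is s√n. Here 6·√12 ≈ 20.7846.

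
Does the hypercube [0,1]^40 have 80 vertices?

False. The 40-cube has 2^40 = 1099511627776 vertices.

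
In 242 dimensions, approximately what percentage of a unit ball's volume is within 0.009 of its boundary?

1 - (1-0.009)^242 ≈ 0.887844 ≈ 88.78%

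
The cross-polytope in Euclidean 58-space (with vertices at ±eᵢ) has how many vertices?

The vertices are ±e_1, ..., ±e_58, so there are 2·58 = 116.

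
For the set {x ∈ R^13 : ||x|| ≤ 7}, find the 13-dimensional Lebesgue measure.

V = 1771684761728·π^6/19305 ≈ 8.82299e+10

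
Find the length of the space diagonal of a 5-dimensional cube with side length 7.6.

d = √(7.6² + 7.6² + ... + 7.6²) [5 terms] = √(5·7.6²) = 7.6√5 ≈ 16.9941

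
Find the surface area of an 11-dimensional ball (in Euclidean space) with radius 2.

S = n·V_n(r)/r = 11·V_11(2)/2 (volume-to-surface relation), giving 65536·π^5/945 ≈ 21222.5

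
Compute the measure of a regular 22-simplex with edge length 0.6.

V = (0.6^22 / 22!) · √((22+1) / 2^22) ≈ 2.74217e-29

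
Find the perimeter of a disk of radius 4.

|∂B_2(4)| = 2πr = 2π·4 ≈ 25.1327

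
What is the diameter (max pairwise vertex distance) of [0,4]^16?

||(4,4,...,4)|| = √(16)·4 = 16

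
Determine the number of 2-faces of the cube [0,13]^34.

An n-cube has C(n,k)·2^(n-k) k-faces. Here C(34,2)·2^32 = 561·4294967296 = 2409476653056.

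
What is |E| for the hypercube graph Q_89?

Number of 1-faces = C(89,1)·2^(89-1) = 89·309485009821345068724781056 = 27544165874099711116505513984.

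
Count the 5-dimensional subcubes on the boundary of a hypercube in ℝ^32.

An n-cube has C(n,k)·2^(n-k) k-faces. Here C(32,5)·2^27 = 201376·134217728 = 27028229193728.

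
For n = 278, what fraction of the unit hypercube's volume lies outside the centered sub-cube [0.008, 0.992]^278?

1 - (1 - 2·0.008)^278 = 1 - 0.984^278 ≈ 0.988711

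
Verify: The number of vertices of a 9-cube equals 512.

True. The 9-cube has 2^9 = 512 vertices.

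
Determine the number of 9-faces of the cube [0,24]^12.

An n-cube has C(n,k)·2^(n-k) k-faces. Here C(12,9)·2^3 = 220·8 = 1760.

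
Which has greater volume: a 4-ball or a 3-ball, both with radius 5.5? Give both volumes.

V_4(5.5) ≈ 4515.65. V_3(5.5) ≈ 696.91. The 4-ball is larger.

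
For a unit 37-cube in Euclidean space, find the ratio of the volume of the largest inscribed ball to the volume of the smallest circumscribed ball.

Volume scales as r^n, and r_in/r_out = 1/√37, giving (1/√37)^37 ≈ 9.73348e-30.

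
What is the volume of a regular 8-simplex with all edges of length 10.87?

Volume = 10.87^8 · √(9/2^8) / 8! ≈ 906.394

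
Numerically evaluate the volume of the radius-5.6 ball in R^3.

The n-ball volume is π^(n/2)·r^n/Γ(n/2+1). With n=3, r=5.6: V ≈ 735.619.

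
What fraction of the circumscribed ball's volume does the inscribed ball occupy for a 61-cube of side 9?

The radii are 9/2 and 9√61/2, so the volume ratio is (1/√61)^61 = 61^{-61/2} ≈ 3.52728e-55.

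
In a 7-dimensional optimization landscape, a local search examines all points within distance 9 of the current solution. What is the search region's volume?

Volume = π^{7/2}·(9)^7/Γ(9/2) = 25509168·π^3/35 ≈ 2.25984e+07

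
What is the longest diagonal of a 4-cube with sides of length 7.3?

Diagonal = √4 · 7.3 = 14.6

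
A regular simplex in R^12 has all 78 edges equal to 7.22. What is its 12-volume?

V = (7.22^12 / 12!) · √((12+1) / 2^12) ≈ 2.35994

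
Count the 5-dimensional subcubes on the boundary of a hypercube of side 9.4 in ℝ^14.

f_5(14-cube) = (14 choose 5) · 2^9 = 1025024.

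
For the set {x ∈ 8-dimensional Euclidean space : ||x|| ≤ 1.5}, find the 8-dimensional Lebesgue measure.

The n-ball volume is π^(n/2)·r^n/Γ(n/2+1). With n=8, r=1.5: V = 2187·π^4/2048 ≈ 104.02.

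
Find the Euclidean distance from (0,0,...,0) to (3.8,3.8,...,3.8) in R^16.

The space diagonal of an n-cube of side s is s√n. Here 3.8·√16 = 15.2.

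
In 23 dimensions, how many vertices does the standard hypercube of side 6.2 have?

The 23-cube has 2^23 = 8388608 vertices.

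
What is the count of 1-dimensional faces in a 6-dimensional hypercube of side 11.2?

Choose 1 of 6 axes to span the face (C(6,1) = 6 ways), then fix each of the remaining 5 coordinates at one of its two extreme values (2^5 = 32 ways): 6·32 = 192.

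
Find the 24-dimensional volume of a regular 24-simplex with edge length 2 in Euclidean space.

Volume = 2^24 · √(25/2^24) / 24! ≈ 3.30084e-20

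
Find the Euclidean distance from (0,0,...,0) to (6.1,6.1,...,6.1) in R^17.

d = √(6.1² + 6.1² + ... + 6.1²) [17 terms] = √(17·6.1²) = 6.1√17 ≈ 25.1509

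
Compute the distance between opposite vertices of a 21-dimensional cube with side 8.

The space diagonal of an n-cube of side s is s√n. Here 8·√21 ≈ 36.6606.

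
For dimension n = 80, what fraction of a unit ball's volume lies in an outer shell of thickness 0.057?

1 - (1-0.057)^80 ≈ 0.99086 ≈ 99.09%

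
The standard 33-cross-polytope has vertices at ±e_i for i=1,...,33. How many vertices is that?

Number of vertices = 2n = 66.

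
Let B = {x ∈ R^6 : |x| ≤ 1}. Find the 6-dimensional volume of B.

Volume = π^{6/2}·(1)^6/Γ(4) = π^3/6 ≈ 5.16771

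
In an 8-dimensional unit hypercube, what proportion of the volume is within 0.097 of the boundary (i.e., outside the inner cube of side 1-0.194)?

Shell fraction = 1 - (1-0.194)^8 ≈ 0.821893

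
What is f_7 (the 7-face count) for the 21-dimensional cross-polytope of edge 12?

Number of 7-faces = 2^(7+1) · C(21,7+1) = 256 · 203490 = 52093440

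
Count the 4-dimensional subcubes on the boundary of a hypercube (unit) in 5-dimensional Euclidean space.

Number of 4-faces = C(5,4) · 2^(5-4) = 5 · 2 = 10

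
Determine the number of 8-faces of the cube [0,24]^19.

An n-cube has C(n,k)·2^(n-k) k-faces. Here C(19,8)·2^11 = 75582·2048 = 154791936.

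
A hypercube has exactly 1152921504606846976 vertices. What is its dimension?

n = log_2(1152921504606846976) = 60.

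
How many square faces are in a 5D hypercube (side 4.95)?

Number of 2-faces = C(5,2) · 2^(5-2) = 10 · 8 = 80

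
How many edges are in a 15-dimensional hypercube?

An n-cube has C(n,k)·2^(n-k) k-faces. Here C(15,1)·2^14 = 15·16384 = 245760.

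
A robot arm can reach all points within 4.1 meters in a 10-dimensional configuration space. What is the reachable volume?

The n-ball volume is π^(n/2)·r^n/Γ(n/2+1). With n=10, r=4.1: V ≈ 3.423e+06.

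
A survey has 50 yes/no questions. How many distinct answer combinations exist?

Number of vertices = 2^50 = 1125899906842624.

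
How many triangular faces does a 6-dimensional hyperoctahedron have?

Number of 2-faces = 2^(2+1) · C(6,2+1) = 8 · 20 = 160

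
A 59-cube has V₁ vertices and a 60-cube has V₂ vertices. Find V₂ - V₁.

V₁ = 2^59 = 576460752303423488. V₂ = 2^60 = 1152921504606846976. V₂ - V₁ = 576460752303423488.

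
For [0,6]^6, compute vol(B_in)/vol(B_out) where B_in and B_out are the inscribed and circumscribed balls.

V_in / V_out = (r_in/r_out)^6 = (1/√6)^6 = 6^(-6/2) ≈ 0.00462963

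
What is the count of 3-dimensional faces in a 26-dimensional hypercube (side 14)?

Number of 3-faces = C(26,3) · 2^(26-3) = 2600 · 8388608 = 21810380800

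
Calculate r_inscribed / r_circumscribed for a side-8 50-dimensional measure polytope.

r_in = 8/2 (half the side); r_out = 8√50/2 (half the diagonal). Ratio = 1/√50 ≈ 0.141421.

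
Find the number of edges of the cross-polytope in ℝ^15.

An n-cross-polytope has 2^(k+1)·C(n,k+1) k-faces. Here 2^2·C(15,2) = 4·105 = 420.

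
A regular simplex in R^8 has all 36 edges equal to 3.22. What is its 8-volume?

For a regular n-simplex with edge a, V = (a^n / n!)·√((n+1)/2^n). With a=3.22, n=8: V ≈ 0.0537437.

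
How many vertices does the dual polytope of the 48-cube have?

An n-cross-polytope has 2n vertices; here n = 48, giving 96.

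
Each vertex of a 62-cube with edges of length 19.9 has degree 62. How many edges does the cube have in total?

Each of the 2^62 = 4611686018427387904 vertices has degree 62; total edges = 62·2^62/2 = 142962266571249025024.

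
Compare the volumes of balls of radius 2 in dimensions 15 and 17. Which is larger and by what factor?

V_15(2) ≈ 12499.1, V_17(2) ≈ 18478.7. The 17-ball is larger by a factor of 1.478.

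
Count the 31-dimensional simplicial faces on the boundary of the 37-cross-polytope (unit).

Number of 31-faces = 2^(31+1) · C(37,31+1) = 4294967296 · 435897 = 1872163359424512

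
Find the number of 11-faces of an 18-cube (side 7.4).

Choose 11 of 18 axes to span the face (C(18,11) = 31824 ways), then fix each of the remaining 7 coordinates at one of its two extreme values (2^7 = 128 ways): 31824·128 = 4073472.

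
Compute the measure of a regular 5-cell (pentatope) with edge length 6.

V_4 = √(5) · 6^4 / (4! · 2^(4/2)) ≈ 30.1869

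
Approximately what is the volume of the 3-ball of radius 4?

V = 256·π/3 ≈ 268.083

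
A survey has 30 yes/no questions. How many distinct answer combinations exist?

An n-cube has 2^n vertices; for n = 30 that is 2^30 = 1073741824.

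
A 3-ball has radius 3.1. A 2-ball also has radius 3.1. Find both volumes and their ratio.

V_3(3.1) ≈ 124.788. V_2(3.1) ≈ 30.1907. Ratio V_3/V_2 ≈ 4.133.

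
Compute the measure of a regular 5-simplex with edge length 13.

Volume = 13^5 · √(6/2^5) / 5! ≈ 1339.79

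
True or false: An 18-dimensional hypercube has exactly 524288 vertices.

False. The 18-cube has 2^18 = 262144 vertices.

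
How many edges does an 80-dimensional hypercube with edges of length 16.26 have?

Number of 1-faces = C(80,1)·2^(80-1) = 80·604462909807314587353088 = 48357032784585166988247040.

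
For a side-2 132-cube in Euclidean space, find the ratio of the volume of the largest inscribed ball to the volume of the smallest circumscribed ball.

V_in / V_out = (r_in/r_out)^132 = (1/√132)^132 = 132^(-132/2) ≈ 1.10185e-140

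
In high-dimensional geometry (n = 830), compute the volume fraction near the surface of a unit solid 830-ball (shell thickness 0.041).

1 - (1-0.041)^830 ≈ 1 - 8.118e-16 ≈ (100 - 7.77e-14)%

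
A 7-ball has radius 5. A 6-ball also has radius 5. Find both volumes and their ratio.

V_7(5) ≈ 369122. V_6(5) ≈ 80745.5. Ratio V_7/V_6 ≈ 4.571.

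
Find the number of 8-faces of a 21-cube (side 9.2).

f_8(21-cube) = (21 choose 8) · 2^13 = 1666990080.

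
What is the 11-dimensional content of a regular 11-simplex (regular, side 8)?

V_11 = √(12) · 8^11 / (11! · 2^(11/2)) ≈ 16.4725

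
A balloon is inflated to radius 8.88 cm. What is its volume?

The n-ball volume is π^(n/2)·r^n/Γ(n/2+1). With n=3, r=8.88: V ≈ 2933.1.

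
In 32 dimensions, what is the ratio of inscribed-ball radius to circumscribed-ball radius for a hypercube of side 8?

r_in = 8/2 (half the side); r_out = 8√32/2 (half the diagonal). Ratio = 1/√32 ≈ 0.176777.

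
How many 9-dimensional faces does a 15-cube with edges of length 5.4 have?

f_9(15-cube) = (15 choose 9) · 2^6 = 320320.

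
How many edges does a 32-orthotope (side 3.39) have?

Each of the 2^32 = 4294967296 vertices has degree 32; total edges = 32·2^32/2 = 68719476736.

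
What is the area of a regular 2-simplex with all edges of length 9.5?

Area = (√3/4) · 9.5² = 39.0794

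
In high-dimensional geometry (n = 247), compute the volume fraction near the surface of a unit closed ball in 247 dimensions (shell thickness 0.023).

1 - (1-0.023)^247 ≈ 0.996809 ≈ 99.68%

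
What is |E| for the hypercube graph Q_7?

Number of 1-faces = C(7,1)·2^(7-1) = 7·64 = 448.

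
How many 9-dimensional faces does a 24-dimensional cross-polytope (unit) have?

An n-cross-polytope has 2^(k+1)·C(n,k+1) k-faces. Here 2^10·C(24,10) = 1024·1961256 = 2008326144.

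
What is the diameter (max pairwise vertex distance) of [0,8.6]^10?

d = √(8.6² + 8.6² + ... + 8.6²) [10 terms] = √(10·8.6²) = 8.6√10 ≈ 27.1956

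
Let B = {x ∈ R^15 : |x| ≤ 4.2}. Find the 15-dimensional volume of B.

V_15(4.2) = π^(15/2) · (4.2)^15 / Γ(15/2 + 1) ≈ 8.5147e+08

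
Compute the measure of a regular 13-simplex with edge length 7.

Volume = 7^13 · √(14/2^13) / 13! ≈ 0.643225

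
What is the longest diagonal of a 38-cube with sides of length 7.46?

d = √(7.46² + 7.46² + ... + 7.46²) [38 terms] = √(38·7.46²) = 7.46√38 ≈ 45.9865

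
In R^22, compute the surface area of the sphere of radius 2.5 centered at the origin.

S_22(2.5) = 2·π^(22/2)·(2.5)^21 / Γ(22/2) = 19073486328125·π^11/152202903552 ≈ 3.68685e+07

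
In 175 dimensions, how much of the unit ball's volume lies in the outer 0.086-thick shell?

1 - (1-0.086)^175 ≈ 0.9999998536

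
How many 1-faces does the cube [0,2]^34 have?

Number of 1-faces = C(34,1)·2^(34-1) = 34·8589934592 = 292057776128.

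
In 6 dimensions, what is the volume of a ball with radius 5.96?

Volume = π^{6/2}·(5.96)^6/Γ(4) ≈ 231620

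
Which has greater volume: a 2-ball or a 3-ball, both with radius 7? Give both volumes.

V_2(7.0) ≈ 153.938. V_3(7.0) ≈ 1436.76. The 3-ball is larger.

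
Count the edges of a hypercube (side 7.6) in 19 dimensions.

The 19-cube has n·2^(n-1) = 19·2^18 = 19·262144 = 4980736 edges.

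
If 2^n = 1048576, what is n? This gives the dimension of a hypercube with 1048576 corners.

2^n = 1048576 ⇒ n = log_2(1048576) = 20.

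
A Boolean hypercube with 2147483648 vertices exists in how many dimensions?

n = log_2(2147483648) = 31.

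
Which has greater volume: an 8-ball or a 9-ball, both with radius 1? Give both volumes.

V_8(1) ≈ 4.05871. V_9(1) ≈ 3.29851. The 8-ball is larger.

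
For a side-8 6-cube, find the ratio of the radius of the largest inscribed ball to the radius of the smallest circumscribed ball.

For an n-cube of any side s, the inradius is s/2 and the circumradius is s√n/2, so the ratio is 1/√6 ≈ 0.408248.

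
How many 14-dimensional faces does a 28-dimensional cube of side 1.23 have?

Choose 14 of 28 axes to span the face (C(28,14) = 40116600 ways), then fix each of the remaining 14 coordinates at one of its two extreme values (2^14 = 16384 ways): 40116600·16384 = 657270374400.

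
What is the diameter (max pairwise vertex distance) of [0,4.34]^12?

||(4.34,4.34,...,4.34)|| = √(12)·4.34 ≈ 15.0342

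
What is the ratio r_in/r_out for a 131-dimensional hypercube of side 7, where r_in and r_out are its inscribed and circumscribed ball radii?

r_in = 7/2 (half the side); r_out = 7√131/2 (half the diagonal). Ratio = 1/√131 ≈ 0.0873704.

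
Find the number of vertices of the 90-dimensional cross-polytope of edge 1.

Number of vertices = 2n = 180.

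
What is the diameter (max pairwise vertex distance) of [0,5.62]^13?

The space diagonal of an n-cube of side s is s√n. Here 5.62·√13 ≈ 20.2632.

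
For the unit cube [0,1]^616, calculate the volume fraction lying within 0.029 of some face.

1 - (1 - 2·0.029)^616 = 1 - 0.942^616 ≈ 1 - 1.036e-16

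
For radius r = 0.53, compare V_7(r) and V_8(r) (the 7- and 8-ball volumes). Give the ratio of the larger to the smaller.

V_7(0.53) ≈ 0.0555024, V_8(0.53) ≈ 0.0252694. The 7-ball is larger by a factor of 2.196.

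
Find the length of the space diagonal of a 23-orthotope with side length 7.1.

d = √(7.1² + 7.1² + ... + 7.1²) [23 terms] = √(23·7.1²) = 7.1√23 ≈ 34.0504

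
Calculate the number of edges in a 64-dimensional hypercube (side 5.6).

Each of the 2^64 = 18446744073709551616 vertices has degree 64; total edges = 64·2^64/2 = 590295810358705651712.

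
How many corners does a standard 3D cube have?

Number of vertices = 2^3 = 8.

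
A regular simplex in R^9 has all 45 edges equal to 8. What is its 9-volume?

Volume = 8^9 · √(10/2^9) / 9! ≈ 51.6906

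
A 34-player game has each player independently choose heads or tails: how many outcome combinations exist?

Each vertex is a binary string of length 34, so there are 2^34 = 17179869184.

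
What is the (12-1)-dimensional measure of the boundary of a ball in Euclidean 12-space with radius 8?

S = n·V_n(r)/r = 12·V_12(8)/8 (volume-to-surface relation), giving 2147483648·π^6/15 ≈ 1.37638e+11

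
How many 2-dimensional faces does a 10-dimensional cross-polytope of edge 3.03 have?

Each 2-face is the convex hull of 3 vertices, one chosen as ±e_i from each of 3 distinct axes: 2^3·C(10,3) = 960.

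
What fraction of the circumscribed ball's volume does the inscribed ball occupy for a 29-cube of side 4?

Volume scales as r^n, and r_in/r_out = 1/√29, giving (1/√29)^29 ≈ 6.24064e-22.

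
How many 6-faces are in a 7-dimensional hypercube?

Number of 6-faces = C(7,6) · 2^(7-6) = 7 · 2 = 14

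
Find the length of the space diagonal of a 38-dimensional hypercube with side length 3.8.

The space diagonal of an n-cube of side s is s√n. Here 3.8·√38 ≈ 23.4248.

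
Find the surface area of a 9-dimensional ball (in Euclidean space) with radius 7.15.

S_9(7.15) = 2·π^(9/2)·(7.15)^8 / Γ(9/2) ≈ 2.02772e+08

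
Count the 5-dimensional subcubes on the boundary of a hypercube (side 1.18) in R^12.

An n-cube has C(n,k)·2^(n-k) k-faces. Here C(12,5)·2^7 = 792·128 = 101376.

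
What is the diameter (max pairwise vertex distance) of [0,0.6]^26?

The space diagonal of an n-cube of side s is s√n. Here 0.6·√26 ≈ 3.05941.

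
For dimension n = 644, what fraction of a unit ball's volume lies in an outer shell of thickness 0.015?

1 - (1-0.015)^644 ≈ 0.999941 ≈ 99.9941%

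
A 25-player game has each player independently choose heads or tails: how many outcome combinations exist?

Each vertex is a binary string of length 25, so there are 2^25 = 33554432.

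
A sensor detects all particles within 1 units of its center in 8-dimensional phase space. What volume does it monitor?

V = π^4/24 ≈ 4.05871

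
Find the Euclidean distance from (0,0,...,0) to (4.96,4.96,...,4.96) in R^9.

Diagonal = √9 · 4.96 = 14.88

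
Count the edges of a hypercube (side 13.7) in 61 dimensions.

Each of the 2^61 = 2305843009213693952 vertices has degree 61; total edges = 61·2^61/2 = 70328211781017665536.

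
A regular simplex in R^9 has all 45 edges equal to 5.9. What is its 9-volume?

For a regular n-simplex with edge a, V = (a^n / n!)·√((n+1)/2^n). With a=5.9, n=9: V ≈ 3.33634.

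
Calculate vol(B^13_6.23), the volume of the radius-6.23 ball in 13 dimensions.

V_13(6.23) = π^(13/2) · (6.23)^13 / Γ(13/2 + 1) ≈ 1.93948e+10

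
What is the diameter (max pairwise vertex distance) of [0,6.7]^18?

||(6.7,6.7,...,6.7)|| = √(18)·6.7 ≈ 28.4257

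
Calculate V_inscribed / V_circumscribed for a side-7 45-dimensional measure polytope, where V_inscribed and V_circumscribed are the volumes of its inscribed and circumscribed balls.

V_in / V_out = (r_in/r_out)^45 = (1/√45)^45 = 45^(-45/2) ≈ 6.34919e-38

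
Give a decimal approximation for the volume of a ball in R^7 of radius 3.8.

V_7(3.8) = π^(7/2) · (3.8)^7 / Γ(7/2 + 1) ≈ 54058.7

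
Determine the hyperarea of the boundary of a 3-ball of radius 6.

|∂B_3(6)| = 4πr² = 4π·(6)² ≈ 452.389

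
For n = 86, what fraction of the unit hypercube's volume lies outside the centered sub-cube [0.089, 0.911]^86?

1 - (1 - 2·0.089)^86 = 1 - 0.822^86 ≈ 0.9999999522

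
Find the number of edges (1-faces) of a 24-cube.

Choose 1 of 24 axes to span the face (C(24,1) = 24 ways), then fix each of the remaining 23 coordinates at one of its two extreme values (2^23 = 8388608 ways): 24·8388608 = 201326592.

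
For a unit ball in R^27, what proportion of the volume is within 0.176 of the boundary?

1 - (1-0.176)^27 ≈ 0.994629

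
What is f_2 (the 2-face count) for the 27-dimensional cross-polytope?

An n-cross-polytope has 2^(k+1)·C(n,k+1) k-faces. Here 2^3·C(27,3) = 8·2925 = 23400.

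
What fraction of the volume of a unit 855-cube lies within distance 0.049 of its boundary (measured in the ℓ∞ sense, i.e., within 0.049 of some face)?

1 - (1 - 2·0.049)^855 = 1 - 0.902^855 ≈ 1 - 5.03e-39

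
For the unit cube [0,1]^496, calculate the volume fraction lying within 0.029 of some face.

1 - (1 - 2·0.029)^496 = 1 - 0.942^496 ≈ 1 - 1.347e-13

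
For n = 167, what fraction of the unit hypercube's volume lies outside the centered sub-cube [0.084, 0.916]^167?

1 - (1 - 2·0.084)^167 = 1 - 0.832^167 ≈ 1 - 4.577e-14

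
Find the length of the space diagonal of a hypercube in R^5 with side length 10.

d = √(10² + 10² + ... + 10²) [5 terms] = √(5·10²) = 10√5 ≈ 22.3607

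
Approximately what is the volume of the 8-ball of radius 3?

V = 2187·π^4/8 ≈ 26629.2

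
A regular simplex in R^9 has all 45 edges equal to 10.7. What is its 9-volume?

V = (10.7^9 / 9!) · √((9+1) / 2^9) ≈ 708.037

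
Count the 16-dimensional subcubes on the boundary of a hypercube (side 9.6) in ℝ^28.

An n-cube has C(n,k)·2^(n-k) k-faces. Here C(28,16)·2^12 = 30421755·4096 = 124607508480.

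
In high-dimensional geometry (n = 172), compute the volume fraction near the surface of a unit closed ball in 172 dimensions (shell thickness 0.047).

1 - (1-0.047)^172 ≈ 0.999746 ≈ 99.9746%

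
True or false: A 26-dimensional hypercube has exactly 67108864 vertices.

True. The 26-cube has 2^26 = 67108864 vertices.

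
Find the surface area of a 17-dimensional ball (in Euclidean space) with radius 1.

The surface area of an n-ball is 2π^(n/2) r^(n-1) / Γ(n/2). For n=17, r=1: 512·π^8/2027025 ≈ 2.39668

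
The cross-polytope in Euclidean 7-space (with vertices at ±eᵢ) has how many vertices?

The 7-dimensional cross-polytope has 2n = 2·7 = 14 vertices.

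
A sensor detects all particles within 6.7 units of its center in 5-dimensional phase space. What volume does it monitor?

Volume = π^{5/2}·(6.7)^5/Γ(7/2) ≈ 71067.7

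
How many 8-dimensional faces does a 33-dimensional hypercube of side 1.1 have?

Number of 8-faces = C(33,8) · 2^(33-8) = 13884156 · 33554432 = 465874968379392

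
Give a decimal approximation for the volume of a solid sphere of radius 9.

Volume = π^{3/2}·(9)^3/Γ(5/2) = 972·π ≈ 3053.63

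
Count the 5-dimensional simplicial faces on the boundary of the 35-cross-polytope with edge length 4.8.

f_5(35-orthoplex) = 2^6 · (35 choose 6) = 103882240.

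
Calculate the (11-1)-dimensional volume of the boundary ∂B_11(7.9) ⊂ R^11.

S_11(7.9) = 2·π^(11/2)·(7.9)^10 / Γ(11/2) ≈ 1.96231e+10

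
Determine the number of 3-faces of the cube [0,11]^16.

f_3(16-cube) = (16 choose 3) · 2^13 = 4587520.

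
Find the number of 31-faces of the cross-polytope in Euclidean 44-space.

An n-cross-polytope has 2^(k+1)·C(n,k+1) k-faces. Here 2^32·C(44,32) = 4294967296·21090682613 = 90583792073150824448.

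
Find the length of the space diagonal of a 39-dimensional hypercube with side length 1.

d = √(1² + 1² + ... + 1²) [39 terms] = √(39·1²) = 1√39 ≈ 6.245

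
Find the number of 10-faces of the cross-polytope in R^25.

An n-cross-polytope has 2^(k+1)·C(n,k+1) k-faces. Here 2^11·C(25,11) = 2048·4457400 = 9128755200.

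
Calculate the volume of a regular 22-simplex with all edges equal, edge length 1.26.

For a regular n-simplex with edge a, V = (a^n / n!)·√((n+1)/2^n). With a=1.26, n=22: V ≈ 3.36449e-22.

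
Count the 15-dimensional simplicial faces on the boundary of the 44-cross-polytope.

An n-cross-polytope has 2^(k+1)·C(n,k+1) k-faces. Here 2^16·C(44,16) = 65536·416714805914 = 27309821520379904.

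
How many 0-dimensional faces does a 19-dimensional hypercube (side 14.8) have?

f_0(19-cube) = (19 choose 0) · 2^19 = 524288.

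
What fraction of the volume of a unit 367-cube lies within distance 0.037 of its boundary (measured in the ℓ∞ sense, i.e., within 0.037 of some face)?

Shell fraction = 1 - (1-0.074)^367 ≈ 1 - 5.575e-13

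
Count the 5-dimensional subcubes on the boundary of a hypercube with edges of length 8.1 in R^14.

f_5(14-cube) = (14 choose 5) · 2^9 = 1025024.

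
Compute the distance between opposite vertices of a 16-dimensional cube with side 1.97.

The space diagonal of an n-cube of side s is s√n. Here 1.97·√16 = 7.88.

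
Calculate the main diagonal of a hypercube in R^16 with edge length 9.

d = √(9² + 9² + ... + 9²) [16 terms] = √(16·9²) = 9√16 = 36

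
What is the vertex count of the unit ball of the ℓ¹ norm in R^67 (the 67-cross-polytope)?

Number of vertices = 2n = 134.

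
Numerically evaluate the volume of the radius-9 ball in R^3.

V_3(9) = π^(3/2) · (9)^3 / Γ(3/2 + 1) = 972·π ≈ 3053.63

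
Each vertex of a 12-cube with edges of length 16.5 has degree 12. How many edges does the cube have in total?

The 12-cube has n·2^(n-1) = 12·2^11 = 12·2048 = 24576 edges.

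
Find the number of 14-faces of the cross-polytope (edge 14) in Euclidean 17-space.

An n-cross-polytope has 2^(k+1)·C(n,k+1) k-faces. Here 2^15·C(17,15) = 32768·136 = 4456448.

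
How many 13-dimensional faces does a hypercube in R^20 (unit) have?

Number of 13-faces = C(20,13) · 2^(20-13) = 77520 · 128 = 9922560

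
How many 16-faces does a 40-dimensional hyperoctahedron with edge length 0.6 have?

An n-cross-polytope has 2^(k+1)·C(n,k+1) k-faces. Here 2^17·C(40,17) = 131072·88732378800 = 11630330354073600.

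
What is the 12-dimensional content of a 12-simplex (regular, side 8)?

For a regular n-simplex with edge a, V = (a^n / n!)·√((n+1)/2^n). With a=8, n=12: V ≈ 8.08229.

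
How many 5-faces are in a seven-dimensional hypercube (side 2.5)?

Choose 5 of 7 axes to span the face (C(7,5) = 21 ways), then fix each of the remaining 2 coordinates at one of its two extreme values (2^2 = 4 ways): 21·4 = 84.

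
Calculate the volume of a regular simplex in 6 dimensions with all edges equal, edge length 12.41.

Volume = 12.41^6 · √(7/2^6) / 6! ≈ 1677.87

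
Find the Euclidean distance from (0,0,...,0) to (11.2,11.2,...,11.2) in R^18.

The space diagonal of an n-cube of side s is s√n. Here 11.2·√18 ≈ 47.5176.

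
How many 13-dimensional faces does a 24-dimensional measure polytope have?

f_13(24-cube) = (24 choose 13) · 2^11 = 5112102912.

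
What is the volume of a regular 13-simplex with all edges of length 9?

V_13 = √(14) · 9^13 / (13! · 2^(13/2)) ≈ 16.8749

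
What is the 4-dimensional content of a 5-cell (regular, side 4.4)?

Volume = 4.4^4 · √(5/2^4) / 4! ≈ 8.73021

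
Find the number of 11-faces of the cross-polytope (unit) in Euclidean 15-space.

Number of 11-faces = 2^(11+1) · C(15,11+1) = 4096 · 455 = 1863680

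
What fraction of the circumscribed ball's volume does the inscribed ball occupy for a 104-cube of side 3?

The radii are 3/2 and 3√104/2, so the volume ratio is (1/√104)^104 = 104^{-104/2} ≈ 1.30097e-105.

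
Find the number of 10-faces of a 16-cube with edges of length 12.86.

Choose 10 of 16 axes to span the face (C(16,10) = 8008 ways), then fix each of the remaining 6 coordinates at one of its two extreme values (2^6 = 64 ways): 8008·64 = 512512.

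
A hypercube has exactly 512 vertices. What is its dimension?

2^n = 512 ⇒ n = log_2(512) = 9.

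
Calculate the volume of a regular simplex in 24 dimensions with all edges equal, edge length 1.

V_24 = √(25) · 1^24 / (24! · 2^(24/2)) ≈ 1.96745e-27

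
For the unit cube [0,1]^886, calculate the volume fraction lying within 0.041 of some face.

The inner cube has side 1-2·0.041 = 0.918 and volume (0.918)^886 ≈ 1.198e-33, so the shell holds 1 - 1.198e-33 of the volume.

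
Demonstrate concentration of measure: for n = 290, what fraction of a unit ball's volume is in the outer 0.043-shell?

1 - (1-0.043)^290 ≈ 0.9999970862 ≈ 99.999709%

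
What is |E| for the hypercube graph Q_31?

An n-cube has n·2^(n-1) edges. With n = 31: 31·1073741824 = 33285996544.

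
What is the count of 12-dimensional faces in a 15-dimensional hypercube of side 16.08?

f_12(15-cube) = (15 choose 12) · 2^3 = 3640.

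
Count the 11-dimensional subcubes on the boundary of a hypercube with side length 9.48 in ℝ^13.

f_11(13-cube) = (13 choose 11) · 2^2 = 312.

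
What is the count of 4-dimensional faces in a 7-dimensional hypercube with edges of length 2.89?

Choose 4 of 7 axes to span the face (C(7,4) = 35 ways), then fix each of the remaining 3 coordinates at one of its two extreme values (2^3 = 8 ways): 35·8 = 280.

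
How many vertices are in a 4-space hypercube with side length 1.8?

Choose 0 of 4 axes to span the face (C(4,0) = 1 way), then fix each of the remaining 4 coordinates at one of its two extreme values (2^4 = 16 ways): 1·16 = 16.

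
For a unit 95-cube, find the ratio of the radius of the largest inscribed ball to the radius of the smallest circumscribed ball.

r_in = 1/2 (half the side); r_out = 1√95/2 (half the diagonal). Ratio = 1/√95 ≈ 0.102598.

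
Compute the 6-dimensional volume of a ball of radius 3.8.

The n-ball volume is π^(n/2)·r^n/Γ(n/2+1). With n=6, r=3.8: V ≈ 15559.7.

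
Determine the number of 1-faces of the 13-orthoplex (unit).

f_1(13-orthoplex) = 2^2 · (13 choose 2) = 312.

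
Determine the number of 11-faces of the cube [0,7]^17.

An n-cube has C(n,k)·2^(n-k) k-faces. Here C(17,11)·2^6 = 12376·64 = 792064.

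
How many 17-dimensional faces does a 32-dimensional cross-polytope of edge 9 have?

Number of 17-faces = 2^(17+1) · C(32,17+1) = 262144 · 471435600 = 123584013926400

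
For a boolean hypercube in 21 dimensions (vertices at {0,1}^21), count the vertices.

Number of vertices = 2^21 = 2097152.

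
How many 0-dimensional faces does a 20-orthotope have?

Choose 0 of 20 axes to span the face (C(20,0) = 1 way), then fix each of the remaining 20 coordinates at one of its two extreme values (2^20 = 1048576 ways): 1·1048576 = 1048576.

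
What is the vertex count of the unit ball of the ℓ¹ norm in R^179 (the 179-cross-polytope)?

The vertices are ±e_1, ..., ±e_179, so there are 2·179 = 358.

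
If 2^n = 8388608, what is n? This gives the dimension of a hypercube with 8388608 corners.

n = log_2(8388608) = 23.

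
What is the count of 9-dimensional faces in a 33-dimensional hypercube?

Choose 9 of 33 axes to span the face (C(33,9) = 38567100 ways), then fix each of the remaining 24 coordinates at one of its two extreme values (2^24 = 16777216 ways): 38567100·16777216 = 647048567193600.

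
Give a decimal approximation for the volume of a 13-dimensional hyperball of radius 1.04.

The n-ball volume is π^(n/2)·r^n/Γ(n/2+1). With n=13, r=1.04: V ≈ 1.51626.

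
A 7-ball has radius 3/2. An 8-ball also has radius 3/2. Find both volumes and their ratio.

V_7(1.5) ≈ 80.7271. V_8(1.5) ≈ 104.02. Ratio V_7/V_8 ≈ 0.7761.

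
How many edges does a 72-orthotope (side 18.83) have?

Each of the 2^72 = 4722366482869645213696 vertices has degree 72; total edges = 72·2^72/2 = 170005193383307227693056.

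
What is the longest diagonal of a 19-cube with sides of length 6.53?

The space diagonal of an n-cube of side s is s√n. Here 6.53·√19 ≈ 28.4636.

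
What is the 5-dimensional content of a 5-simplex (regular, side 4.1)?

V = (4.1^5 / 5!) · √((5+1) / 2^5) ≈ 4.1806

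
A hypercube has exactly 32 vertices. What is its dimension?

2^n = 32 ⇒ n = log_2(32) = 5.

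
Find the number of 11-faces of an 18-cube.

Choose 11 of 18 axes to span the face (C(18,11) = 31824 ways), then fix each of the remaining 7 coordinates at one of its two extreme values (2^7 = 128 ways): 31824·128 = 4073472.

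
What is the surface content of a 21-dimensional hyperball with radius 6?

The surface area of an n-ball is 2π^(n/2) r^(n-1) / Γ(n/2). For n=21, r=6: 92442129447518208·π^10/8083075 ≈ 1.07101e+15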